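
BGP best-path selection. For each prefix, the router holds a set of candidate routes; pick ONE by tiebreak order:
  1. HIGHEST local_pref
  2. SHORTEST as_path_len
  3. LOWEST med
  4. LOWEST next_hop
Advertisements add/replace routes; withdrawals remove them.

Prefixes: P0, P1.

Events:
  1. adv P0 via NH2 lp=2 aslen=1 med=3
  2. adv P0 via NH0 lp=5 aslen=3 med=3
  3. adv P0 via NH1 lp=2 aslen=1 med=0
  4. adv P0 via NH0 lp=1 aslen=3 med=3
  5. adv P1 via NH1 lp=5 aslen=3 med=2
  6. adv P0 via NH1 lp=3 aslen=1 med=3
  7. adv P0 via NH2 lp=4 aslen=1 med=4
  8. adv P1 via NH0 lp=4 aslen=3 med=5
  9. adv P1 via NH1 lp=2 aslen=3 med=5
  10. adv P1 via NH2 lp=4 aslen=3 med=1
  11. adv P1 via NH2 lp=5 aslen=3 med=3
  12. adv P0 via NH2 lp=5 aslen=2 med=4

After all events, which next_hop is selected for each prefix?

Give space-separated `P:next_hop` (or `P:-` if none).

Answer: P0:NH2 P1:NH2

Derivation:
Op 1: best P0=NH2 P1=-
Op 2: best P0=NH0 P1=-
Op 3: best P0=NH0 P1=-
Op 4: best P0=NH1 P1=-
Op 5: best P0=NH1 P1=NH1
Op 6: best P0=NH1 P1=NH1
Op 7: best P0=NH2 P1=NH1
Op 8: best P0=NH2 P1=NH1
Op 9: best P0=NH2 P1=NH0
Op 10: best P0=NH2 P1=NH2
Op 11: best P0=NH2 P1=NH2
Op 12: best P0=NH2 P1=NH2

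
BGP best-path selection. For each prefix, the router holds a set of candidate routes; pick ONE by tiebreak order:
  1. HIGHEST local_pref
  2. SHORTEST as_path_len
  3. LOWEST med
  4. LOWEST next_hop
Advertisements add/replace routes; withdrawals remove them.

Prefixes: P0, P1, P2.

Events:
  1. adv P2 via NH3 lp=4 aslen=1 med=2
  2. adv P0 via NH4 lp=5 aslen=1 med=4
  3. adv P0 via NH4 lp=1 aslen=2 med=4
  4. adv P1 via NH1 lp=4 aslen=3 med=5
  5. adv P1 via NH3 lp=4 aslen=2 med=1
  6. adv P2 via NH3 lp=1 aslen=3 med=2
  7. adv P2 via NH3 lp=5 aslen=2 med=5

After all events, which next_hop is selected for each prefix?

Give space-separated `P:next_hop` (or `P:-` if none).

Answer: P0:NH4 P1:NH3 P2:NH3

Derivation:
Op 1: best P0=- P1=- P2=NH3
Op 2: best P0=NH4 P1=- P2=NH3
Op 3: best P0=NH4 P1=- P2=NH3
Op 4: best P0=NH4 P1=NH1 P2=NH3
Op 5: best P0=NH4 P1=NH3 P2=NH3
Op 6: best P0=NH4 P1=NH3 P2=NH3
Op 7: best P0=NH4 P1=NH3 P2=NH3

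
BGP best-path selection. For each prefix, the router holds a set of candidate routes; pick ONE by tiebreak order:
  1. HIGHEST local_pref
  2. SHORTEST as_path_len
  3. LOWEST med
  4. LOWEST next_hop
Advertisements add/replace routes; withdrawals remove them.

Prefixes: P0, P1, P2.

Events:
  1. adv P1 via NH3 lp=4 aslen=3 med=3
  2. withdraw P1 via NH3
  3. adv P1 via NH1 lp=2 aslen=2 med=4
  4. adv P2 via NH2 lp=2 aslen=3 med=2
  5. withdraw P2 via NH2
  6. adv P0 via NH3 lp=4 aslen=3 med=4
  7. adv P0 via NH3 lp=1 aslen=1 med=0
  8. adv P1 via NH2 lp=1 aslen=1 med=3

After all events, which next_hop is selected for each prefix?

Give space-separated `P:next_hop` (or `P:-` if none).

Answer: P0:NH3 P1:NH1 P2:-

Derivation:
Op 1: best P0=- P1=NH3 P2=-
Op 2: best P0=- P1=- P2=-
Op 3: best P0=- P1=NH1 P2=-
Op 4: best P0=- P1=NH1 P2=NH2
Op 5: best P0=- P1=NH1 P2=-
Op 6: best P0=NH3 P1=NH1 P2=-
Op 7: best P0=NH3 P1=NH1 P2=-
Op 8: best P0=NH3 P1=NH1 P2=-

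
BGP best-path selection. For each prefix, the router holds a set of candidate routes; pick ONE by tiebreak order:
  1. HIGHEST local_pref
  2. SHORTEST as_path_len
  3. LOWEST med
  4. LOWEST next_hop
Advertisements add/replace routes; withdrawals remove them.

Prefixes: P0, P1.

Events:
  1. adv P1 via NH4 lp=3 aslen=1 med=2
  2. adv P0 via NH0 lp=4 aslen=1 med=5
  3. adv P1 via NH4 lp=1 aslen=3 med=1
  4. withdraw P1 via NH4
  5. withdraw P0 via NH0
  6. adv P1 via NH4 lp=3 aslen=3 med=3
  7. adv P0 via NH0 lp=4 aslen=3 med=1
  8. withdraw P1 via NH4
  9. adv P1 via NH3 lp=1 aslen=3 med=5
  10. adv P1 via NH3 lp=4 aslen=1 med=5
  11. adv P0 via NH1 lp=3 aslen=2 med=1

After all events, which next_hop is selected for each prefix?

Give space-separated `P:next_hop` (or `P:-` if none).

Op 1: best P0=- P1=NH4
Op 2: best P0=NH0 P1=NH4
Op 3: best P0=NH0 P1=NH4
Op 4: best P0=NH0 P1=-
Op 5: best P0=- P1=-
Op 6: best P0=- P1=NH4
Op 7: best P0=NH0 P1=NH4
Op 8: best P0=NH0 P1=-
Op 9: best P0=NH0 P1=NH3
Op 10: best P0=NH0 P1=NH3
Op 11: best P0=NH0 P1=NH3

Answer: P0:NH0 P1:NH3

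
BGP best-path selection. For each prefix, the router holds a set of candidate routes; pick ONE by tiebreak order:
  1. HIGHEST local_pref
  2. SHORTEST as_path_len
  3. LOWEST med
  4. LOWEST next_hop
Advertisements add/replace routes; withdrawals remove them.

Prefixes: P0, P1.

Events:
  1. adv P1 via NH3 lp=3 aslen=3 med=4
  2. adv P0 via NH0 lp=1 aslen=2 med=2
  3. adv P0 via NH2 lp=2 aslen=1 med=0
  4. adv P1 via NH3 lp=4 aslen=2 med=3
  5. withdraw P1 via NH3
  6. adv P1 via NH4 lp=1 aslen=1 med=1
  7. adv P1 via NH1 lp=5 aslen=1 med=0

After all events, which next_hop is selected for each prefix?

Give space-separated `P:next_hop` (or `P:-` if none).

Answer: P0:NH2 P1:NH1

Derivation:
Op 1: best P0=- P1=NH3
Op 2: best P0=NH0 P1=NH3
Op 3: best P0=NH2 P1=NH3
Op 4: best P0=NH2 P1=NH3
Op 5: best P0=NH2 P1=-
Op 6: best P0=NH2 P1=NH4
Op 7: best P0=NH2 P1=NH1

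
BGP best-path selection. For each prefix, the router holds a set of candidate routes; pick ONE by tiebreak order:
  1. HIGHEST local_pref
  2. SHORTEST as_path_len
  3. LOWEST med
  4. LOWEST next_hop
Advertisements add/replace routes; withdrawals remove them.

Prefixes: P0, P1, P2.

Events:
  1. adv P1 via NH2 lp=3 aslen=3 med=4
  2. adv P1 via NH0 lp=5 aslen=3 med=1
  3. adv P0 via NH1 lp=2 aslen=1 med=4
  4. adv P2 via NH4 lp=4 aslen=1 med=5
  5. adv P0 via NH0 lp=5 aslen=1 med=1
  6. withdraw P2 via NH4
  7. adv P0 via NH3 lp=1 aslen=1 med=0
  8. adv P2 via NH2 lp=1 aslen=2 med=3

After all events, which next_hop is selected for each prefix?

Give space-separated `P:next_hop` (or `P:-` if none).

Op 1: best P0=- P1=NH2 P2=-
Op 2: best P0=- P1=NH0 P2=-
Op 3: best P0=NH1 P1=NH0 P2=-
Op 4: best P0=NH1 P1=NH0 P2=NH4
Op 5: best P0=NH0 P1=NH0 P2=NH4
Op 6: best P0=NH0 P1=NH0 P2=-
Op 7: best P0=NH0 P1=NH0 P2=-
Op 8: best P0=NH0 P1=NH0 P2=NH2

Answer: P0:NH0 P1:NH0 P2:NH2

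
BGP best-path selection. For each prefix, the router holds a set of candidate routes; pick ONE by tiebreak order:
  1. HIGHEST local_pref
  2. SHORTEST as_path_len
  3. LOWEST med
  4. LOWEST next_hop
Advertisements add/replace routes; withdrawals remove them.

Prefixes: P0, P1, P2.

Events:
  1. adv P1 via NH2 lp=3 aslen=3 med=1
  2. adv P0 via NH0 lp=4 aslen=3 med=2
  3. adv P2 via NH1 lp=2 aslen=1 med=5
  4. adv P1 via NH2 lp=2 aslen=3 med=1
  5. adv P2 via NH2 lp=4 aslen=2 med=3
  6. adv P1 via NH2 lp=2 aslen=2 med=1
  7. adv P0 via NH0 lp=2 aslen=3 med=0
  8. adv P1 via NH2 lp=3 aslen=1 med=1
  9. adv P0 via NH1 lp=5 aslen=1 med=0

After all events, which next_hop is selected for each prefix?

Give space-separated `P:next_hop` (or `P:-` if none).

Answer: P0:NH1 P1:NH2 P2:NH2

Derivation:
Op 1: best P0=- P1=NH2 P2=-
Op 2: best P0=NH0 P1=NH2 P2=-
Op 3: best P0=NH0 P1=NH2 P2=NH1
Op 4: best P0=NH0 P1=NH2 P2=NH1
Op 5: best P0=NH0 P1=NH2 P2=NH2
Op 6: best P0=NH0 P1=NH2 P2=NH2
Op 7: best P0=NH0 P1=NH2 P2=NH2
Op 8: best P0=NH0 P1=NH2 P2=NH2
Op 9: best P0=NH1 P1=NH2 P2=NH2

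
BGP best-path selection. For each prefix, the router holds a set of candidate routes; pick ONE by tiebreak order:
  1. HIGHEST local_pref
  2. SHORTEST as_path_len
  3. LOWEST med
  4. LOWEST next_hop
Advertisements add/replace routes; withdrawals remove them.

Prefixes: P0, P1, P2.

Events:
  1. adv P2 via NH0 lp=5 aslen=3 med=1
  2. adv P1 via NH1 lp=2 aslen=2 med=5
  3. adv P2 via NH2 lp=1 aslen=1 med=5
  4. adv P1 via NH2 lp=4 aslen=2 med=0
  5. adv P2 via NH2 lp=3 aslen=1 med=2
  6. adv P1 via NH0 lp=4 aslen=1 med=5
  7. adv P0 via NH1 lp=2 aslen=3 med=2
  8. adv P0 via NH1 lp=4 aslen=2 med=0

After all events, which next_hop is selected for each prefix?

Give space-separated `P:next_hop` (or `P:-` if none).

Answer: P0:NH1 P1:NH0 P2:NH0

Derivation:
Op 1: best P0=- P1=- P2=NH0
Op 2: best P0=- P1=NH1 P2=NH0
Op 3: best P0=- P1=NH1 P2=NH0
Op 4: best P0=- P1=NH2 P2=NH0
Op 5: best P0=- P1=NH2 P2=NH0
Op 6: best P0=- P1=NH0 P2=NH0
Op 7: best P0=NH1 P1=NH0 P2=NH0
Op 8: best P0=NH1 P1=NH0 P2=NH0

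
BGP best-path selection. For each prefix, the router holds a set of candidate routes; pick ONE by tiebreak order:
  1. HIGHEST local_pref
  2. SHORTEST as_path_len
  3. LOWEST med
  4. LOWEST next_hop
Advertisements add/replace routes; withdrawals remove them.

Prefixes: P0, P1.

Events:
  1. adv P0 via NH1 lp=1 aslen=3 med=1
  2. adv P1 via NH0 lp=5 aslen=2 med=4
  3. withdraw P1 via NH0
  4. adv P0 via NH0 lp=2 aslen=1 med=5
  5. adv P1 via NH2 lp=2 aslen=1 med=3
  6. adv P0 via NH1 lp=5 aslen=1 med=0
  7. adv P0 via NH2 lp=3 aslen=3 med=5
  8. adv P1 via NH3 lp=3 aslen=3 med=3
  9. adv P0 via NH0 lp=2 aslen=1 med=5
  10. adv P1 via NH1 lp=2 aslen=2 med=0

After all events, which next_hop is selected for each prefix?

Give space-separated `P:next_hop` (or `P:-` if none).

Answer: P0:NH1 P1:NH3

Derivation:
Op 1: best P0=NH1 P1=-
Op 2: best P0=NH1 P1=NH0
Op 3: best P0=NH1 P1=-
Op 4: best P0=NH0 P1=-
Op 5: best P0=NH0 P1=NH2
Op 6: best P0=NH1 P1=NH2
Op 7: best P0=NH1 P1=NH2
Op 8: best P0=NH1 P1=NH3
Op 9: best P0=NH1 P1=NH3
Op 10: best P0=NH1 P1=NH3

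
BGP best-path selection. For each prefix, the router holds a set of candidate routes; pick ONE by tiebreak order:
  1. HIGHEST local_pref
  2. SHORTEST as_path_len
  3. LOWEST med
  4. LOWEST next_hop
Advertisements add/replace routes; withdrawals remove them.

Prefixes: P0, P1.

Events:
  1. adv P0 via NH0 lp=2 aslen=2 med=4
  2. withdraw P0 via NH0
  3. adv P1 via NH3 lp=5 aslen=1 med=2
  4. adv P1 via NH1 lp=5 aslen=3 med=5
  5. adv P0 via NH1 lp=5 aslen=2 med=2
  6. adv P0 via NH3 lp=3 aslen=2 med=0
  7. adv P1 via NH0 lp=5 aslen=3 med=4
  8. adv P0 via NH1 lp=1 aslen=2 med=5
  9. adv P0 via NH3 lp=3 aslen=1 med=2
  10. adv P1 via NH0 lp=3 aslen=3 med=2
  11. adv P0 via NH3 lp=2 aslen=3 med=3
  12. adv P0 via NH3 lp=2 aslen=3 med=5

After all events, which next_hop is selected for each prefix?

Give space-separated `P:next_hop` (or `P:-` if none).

Answer: P0:NH3 P1:NH3

Derivation:
Op 1: best P0=NH0 P1=-
Op 2: best P0=- P1=-
Op 3: best P0=- P1=NH3
Op 4: best P0=- P1=NH3
Op 5: best P0=NH1 P1=NH3
Op 6: best P0=NH1 P1=NH3
Op 7: best P0=NH1 P1=NH3
Op 8: best P0=NH3 P1=NH3
Op 9: best P0=NH3 P1=NH3
Op 10: best P0=NH3 P1=NH3
Op 11: best P0=NH3 P1=NH3
Op 12: best P0=NH3 P1=NH3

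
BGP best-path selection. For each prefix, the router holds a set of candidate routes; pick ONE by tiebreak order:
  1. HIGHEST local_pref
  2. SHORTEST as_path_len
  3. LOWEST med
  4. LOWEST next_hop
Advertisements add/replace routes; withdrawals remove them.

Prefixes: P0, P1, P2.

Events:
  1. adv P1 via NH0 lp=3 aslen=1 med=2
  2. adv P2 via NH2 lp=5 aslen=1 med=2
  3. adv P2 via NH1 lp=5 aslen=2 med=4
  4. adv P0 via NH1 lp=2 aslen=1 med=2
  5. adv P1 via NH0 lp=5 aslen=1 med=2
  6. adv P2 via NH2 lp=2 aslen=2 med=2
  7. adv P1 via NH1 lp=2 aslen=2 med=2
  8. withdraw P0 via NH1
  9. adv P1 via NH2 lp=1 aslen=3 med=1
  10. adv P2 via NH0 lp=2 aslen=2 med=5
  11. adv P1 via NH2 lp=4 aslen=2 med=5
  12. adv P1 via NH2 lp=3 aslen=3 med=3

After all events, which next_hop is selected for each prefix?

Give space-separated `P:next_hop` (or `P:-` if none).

Answer: P0:- P1:NH0 P2:NH1

Derivation:
Op 1: best P0=- P1=NH0 P2=-
Op 2: best P0=- P1=NH0 P2=NH2
Op 3: best P0=- P1=NH0 P2=NH2
Op 4: best P0=NH1 P1=NH0 P2=NH2
Op 5: best P0=NH1 P1=NH0 P2=NH2
Op 6: best P0=NH1 P1=NH0 P2=NH1
Op 7: best P0=NH1 P1=NH0 P2=NH1
Op 8: best P0=- P1=NH0 P2=NH1
Op 9: best P0=- P1=NH0 P2=NH1
Op 10: best P0=- P1=NH0 P2=NH1
Op 11: best P0=- P1=NH0 P2=NH1
Op 12: best P0=- P1=NH0 P2=NH1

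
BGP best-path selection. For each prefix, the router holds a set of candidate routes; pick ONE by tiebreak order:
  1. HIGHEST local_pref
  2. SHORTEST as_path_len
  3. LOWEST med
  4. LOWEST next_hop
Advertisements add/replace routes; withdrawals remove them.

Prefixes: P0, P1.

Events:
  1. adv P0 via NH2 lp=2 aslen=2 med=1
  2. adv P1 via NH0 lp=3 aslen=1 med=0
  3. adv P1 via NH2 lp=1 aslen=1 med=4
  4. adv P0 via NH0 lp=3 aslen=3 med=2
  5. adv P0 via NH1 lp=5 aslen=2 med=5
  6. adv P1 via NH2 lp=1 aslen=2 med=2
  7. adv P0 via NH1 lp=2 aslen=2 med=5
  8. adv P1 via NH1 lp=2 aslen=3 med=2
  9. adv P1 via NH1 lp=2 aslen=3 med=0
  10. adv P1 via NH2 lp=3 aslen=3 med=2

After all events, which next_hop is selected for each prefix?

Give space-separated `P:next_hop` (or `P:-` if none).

Answer: P0:NH0 P1:NH0

Derivation:
Op 1: best P0=NH2 P1=-
Op 2: best P0=NH2 P1=NH0
Op 3: best P0=NH2 P1=NH0
Op 4: best P0=NH0 P1=NH0
Op 5: best P0=NH1 P1=NH0
Op 6: best P0=NH1 P1=NH0
Op 7: best P0=NH0 P1=NH0
Op 8: best P0=NH0 P1=NH0
Op 9: best P0=NH0 P1=NH0
Op 10: best P0=NH0 P1=NH0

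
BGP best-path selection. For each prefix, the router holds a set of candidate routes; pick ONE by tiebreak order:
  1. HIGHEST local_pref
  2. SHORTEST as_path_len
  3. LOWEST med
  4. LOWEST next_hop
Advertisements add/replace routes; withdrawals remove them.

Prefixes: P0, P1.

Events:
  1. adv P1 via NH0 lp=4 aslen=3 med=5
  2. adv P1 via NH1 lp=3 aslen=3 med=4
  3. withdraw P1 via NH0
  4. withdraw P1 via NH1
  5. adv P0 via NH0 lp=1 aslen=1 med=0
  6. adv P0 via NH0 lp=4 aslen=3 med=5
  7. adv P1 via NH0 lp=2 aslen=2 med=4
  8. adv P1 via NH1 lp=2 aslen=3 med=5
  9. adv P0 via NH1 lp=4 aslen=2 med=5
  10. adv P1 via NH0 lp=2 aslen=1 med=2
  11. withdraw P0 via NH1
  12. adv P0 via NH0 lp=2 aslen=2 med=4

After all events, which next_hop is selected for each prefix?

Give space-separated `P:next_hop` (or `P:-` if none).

Op 1: best P0=- P1=NH0
Op 2: best P0=- P1=NH0
Op 3: best P0=- P1=NH1
Op 4: best P0=- P1=-
Op 5: best P0=NH0 P1=-
Op 6: best P0=NH0 P1=-
Op 7: best P0=NH0 P1=NH0
Op 8: best P0=NH0 P1=NH0
Op 9: best P0=NH1 P1=NH0
Op 10: best P0=NH1 P1=NH0
Op 11: best P0=NH0 P1=NH0
Op 12: best P0=NH0 P1=NH0

Answer: P0:NH0 P1:NH0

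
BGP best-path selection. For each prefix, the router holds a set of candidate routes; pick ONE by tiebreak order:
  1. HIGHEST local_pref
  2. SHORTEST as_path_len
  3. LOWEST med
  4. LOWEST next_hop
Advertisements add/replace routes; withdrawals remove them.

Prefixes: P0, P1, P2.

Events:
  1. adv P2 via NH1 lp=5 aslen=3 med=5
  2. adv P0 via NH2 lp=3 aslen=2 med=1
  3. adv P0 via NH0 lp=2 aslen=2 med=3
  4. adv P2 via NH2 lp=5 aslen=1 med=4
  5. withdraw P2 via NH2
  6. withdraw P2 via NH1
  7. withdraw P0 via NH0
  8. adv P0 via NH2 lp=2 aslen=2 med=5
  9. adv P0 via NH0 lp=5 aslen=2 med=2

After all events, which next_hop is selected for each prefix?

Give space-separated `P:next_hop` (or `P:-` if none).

Answer: P0:NH0 P1:- P2:-

Derivation:
Op 1: best P0=- P1=- P2=NH1
Op 2: best P0=NH2 P1=- P2=NH1
Op 3: best P0=NH2 P1=- P2=NH1
Op 4: best P0=NH2 P1=- P2=NH2
Op 5: best P0=NH2 P1=- P2=NH1
Op 6: best P0=NH2 P1=- P2=-
Op 7: best P0=NH2 P1=- P2=-
Op 8: best P0=NH2 P1=- P2=-
Op 9: best P0=NH0 P1=- P2=-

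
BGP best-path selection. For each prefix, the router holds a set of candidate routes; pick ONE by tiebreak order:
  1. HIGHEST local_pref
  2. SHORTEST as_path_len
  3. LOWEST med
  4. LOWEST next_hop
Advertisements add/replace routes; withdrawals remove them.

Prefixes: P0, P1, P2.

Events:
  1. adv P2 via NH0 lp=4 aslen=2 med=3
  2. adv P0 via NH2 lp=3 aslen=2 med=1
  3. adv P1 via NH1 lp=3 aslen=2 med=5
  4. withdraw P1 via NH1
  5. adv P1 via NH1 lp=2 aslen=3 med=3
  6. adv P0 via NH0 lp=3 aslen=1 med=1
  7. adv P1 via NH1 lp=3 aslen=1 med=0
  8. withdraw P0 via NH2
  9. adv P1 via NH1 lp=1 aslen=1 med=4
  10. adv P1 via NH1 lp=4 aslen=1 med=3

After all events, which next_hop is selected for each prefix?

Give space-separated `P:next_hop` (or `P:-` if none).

Op 1: best P0=- P1=- P2=NH0
Op 2: best P0=NH2 P1=- P2=NH0
Op 3: best P0=NH2 P1=NH1 P2=NH0
Op 4: best P0=NH2 P1=- P2=NH0
Op 5: best P0=NH2 P1=NH1 P2=NH0
Op 6: best P0=NH0 P1=NH1 P2=NH0
Op 7: best P0=NH0 P1=NH1 P2=NH0
Op 8: best P0=NH0 P1=NH1 P2=NH0
Op 9: best P0=NH0 P1=NH1 P2=NH0
Op 10: best P0=NH0 P1=NH1 P2=NH0

Answer: P0:NH0 P1:NH1 P2:NH0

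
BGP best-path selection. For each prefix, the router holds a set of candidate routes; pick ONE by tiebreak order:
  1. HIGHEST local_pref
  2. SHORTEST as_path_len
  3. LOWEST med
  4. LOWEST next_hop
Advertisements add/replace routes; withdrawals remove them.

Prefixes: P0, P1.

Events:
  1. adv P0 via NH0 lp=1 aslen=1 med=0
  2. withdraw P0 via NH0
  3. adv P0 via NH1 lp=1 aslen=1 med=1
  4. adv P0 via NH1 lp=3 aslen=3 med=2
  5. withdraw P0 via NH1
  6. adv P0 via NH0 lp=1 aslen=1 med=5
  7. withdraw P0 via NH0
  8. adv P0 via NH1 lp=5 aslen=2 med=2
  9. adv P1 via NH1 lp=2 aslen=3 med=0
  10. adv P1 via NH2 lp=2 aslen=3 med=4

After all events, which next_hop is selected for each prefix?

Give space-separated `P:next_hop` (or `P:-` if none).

Answer: P0:NH1 P1:NH1

Derivation:
Op 1: best P0=NH0 P1=-
Op 2: best P0=- P1=-
Op 3: best P0=NH1 P1=-
Op 4: best P0=NH1 P1=-
Op 5: best P0=- P1=-
Op 6: best P0=NH0 P1=-
Op 7: best P0=- P1=-
Op 8: best P0=NH1 P1=-
Op 9: best P0=NH1 P1=NH1
Op 10: best P0=NH1 P1=NH1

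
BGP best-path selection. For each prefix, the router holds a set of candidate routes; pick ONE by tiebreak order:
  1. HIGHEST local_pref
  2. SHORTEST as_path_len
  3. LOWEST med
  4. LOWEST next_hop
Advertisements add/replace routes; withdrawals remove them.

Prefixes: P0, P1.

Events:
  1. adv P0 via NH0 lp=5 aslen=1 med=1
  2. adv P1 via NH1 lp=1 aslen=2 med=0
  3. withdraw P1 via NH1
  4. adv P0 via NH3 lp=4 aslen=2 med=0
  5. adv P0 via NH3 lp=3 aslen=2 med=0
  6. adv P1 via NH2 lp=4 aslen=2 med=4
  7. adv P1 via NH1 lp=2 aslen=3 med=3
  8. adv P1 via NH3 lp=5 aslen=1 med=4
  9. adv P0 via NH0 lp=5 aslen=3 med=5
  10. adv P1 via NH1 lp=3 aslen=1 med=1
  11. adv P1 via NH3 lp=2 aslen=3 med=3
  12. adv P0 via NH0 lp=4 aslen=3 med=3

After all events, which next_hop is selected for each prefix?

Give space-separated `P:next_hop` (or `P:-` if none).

Op 1: best P0=NH0 P1=-
Op 2: best P0=NH0 P1=NH1
Op 3: best P0=NH0 P1=-
Op 4: best P0=NH0 P1=-
Op 5: best P0=NH0 P1=-
Op 6: best P0=NH0 P1=NH2
Op 7: best P0=NH0 P1=NH2
Op 8: best P0=NH0 P1=NH3
Op 9: best P0=NH0 P1=NH3
Op 10: best P0=NH0 P1=NH3
Op 11: best P0=NH0 P1=NH2
Op 12: best P0=NH0 P1=NH2

Answer: P0:NH0 P1:NH2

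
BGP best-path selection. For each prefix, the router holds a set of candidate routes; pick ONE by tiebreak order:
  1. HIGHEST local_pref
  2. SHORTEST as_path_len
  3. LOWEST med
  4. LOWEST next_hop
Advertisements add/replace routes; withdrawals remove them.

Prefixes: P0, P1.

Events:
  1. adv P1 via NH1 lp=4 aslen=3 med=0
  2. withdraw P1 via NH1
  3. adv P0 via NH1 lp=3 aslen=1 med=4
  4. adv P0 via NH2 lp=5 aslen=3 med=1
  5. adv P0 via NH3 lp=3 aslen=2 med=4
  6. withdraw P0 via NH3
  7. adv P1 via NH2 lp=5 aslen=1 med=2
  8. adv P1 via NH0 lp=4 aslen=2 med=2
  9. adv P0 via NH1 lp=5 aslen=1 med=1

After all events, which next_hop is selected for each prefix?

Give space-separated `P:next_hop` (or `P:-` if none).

Op 1: best P0=- P1=NH1
Op 2: best P0=- P1=-
Op 3: best P0=NH1 P1=-
Op 4: best P0=NH2 P1=-
Op 5: best P0=NH2 P1=-
Op 6: best P0=NH2 P1=-
Op 7: best P0=NH2 P1=NH2
Op 8: best P0=NH2 P1=NH2
Op 9: best P0=NH1 P1=NH2

Answer: P0:NH1 P1:NH2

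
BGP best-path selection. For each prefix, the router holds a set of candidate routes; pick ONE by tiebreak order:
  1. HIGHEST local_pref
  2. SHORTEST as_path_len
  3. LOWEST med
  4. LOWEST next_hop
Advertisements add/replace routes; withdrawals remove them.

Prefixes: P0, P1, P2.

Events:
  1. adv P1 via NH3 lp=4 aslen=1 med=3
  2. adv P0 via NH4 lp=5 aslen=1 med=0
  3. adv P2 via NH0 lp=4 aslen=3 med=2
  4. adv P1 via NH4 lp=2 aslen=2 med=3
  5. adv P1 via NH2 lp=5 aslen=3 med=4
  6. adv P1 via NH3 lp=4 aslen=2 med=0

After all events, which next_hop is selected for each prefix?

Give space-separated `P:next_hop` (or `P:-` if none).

Op 1: best P0=- P1=NH3 P2=-
Op 2: best P0=NH4 P1=NH3 P2=-
Op 3: best P0=NH4 P1=NH3 P2=NH0
Op 4: best P0=NH4 P1=NH3 P2=NH0
Op 5: best P0=NH4 P1=NH2 P2=NH0
Op 6: best P0=NH4 P1=NH2 P2=NH0

Answer: P0:NH4 P1:NH2 P2:NH0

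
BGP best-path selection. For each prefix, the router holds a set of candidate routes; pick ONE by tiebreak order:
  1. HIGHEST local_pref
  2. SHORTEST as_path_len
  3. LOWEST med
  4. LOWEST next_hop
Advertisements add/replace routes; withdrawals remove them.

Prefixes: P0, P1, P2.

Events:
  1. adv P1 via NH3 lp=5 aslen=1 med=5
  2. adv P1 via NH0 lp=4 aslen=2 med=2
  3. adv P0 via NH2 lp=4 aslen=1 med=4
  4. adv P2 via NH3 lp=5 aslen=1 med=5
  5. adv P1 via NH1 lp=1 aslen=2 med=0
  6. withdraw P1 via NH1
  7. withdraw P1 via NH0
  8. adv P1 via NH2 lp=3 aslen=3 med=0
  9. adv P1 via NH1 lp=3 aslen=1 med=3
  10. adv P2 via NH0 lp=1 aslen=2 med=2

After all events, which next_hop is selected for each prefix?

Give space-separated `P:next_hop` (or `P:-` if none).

Op 1: best P0=- P1=NH3 P2=-
Op 2: best P0=- P1=NH3 P2=-
Op 3: best P0=NH2 P1=NH3 P2=-
Op 4: best P0=NH2 P1=NH3 P2=NH3
Op 5: best P0=NH2 P1=NH3 P2=NH3
Op 6: best P0=NH2 P1=NH3 P2=NH3
Op 7: best P0=NH2 P1=NH3 P2=NH3
Op 8: best P0=NH2 P1=NH3 P2=NH3
Op 9: best P0=NH2 P1=NH3 P2=NH3
Op 10: best P0=NH2 P1=NH3 P2=NH3

Answer: P0:NH2 P1:NH3 P2:NH3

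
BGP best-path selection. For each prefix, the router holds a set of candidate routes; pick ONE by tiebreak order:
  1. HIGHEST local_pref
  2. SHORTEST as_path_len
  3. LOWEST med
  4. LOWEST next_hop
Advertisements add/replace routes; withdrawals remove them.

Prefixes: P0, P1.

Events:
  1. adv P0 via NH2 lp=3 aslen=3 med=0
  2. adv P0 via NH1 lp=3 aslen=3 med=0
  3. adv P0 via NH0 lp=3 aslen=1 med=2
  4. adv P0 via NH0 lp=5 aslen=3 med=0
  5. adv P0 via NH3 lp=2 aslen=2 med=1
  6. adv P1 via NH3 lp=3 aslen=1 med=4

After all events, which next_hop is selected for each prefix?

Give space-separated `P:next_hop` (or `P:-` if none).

Op 1: best P0=NH2 P1=-
Op 2: best P0=NH1 P1=-
Op 3: best P0=NH0 P1=-
Op 4: best P0=NH0 P1=-
Op 5: best P0=NH0 P1=-
Op 6: best P0=NH0 P1=NH3

Answer: P0:NH0 P1:NH3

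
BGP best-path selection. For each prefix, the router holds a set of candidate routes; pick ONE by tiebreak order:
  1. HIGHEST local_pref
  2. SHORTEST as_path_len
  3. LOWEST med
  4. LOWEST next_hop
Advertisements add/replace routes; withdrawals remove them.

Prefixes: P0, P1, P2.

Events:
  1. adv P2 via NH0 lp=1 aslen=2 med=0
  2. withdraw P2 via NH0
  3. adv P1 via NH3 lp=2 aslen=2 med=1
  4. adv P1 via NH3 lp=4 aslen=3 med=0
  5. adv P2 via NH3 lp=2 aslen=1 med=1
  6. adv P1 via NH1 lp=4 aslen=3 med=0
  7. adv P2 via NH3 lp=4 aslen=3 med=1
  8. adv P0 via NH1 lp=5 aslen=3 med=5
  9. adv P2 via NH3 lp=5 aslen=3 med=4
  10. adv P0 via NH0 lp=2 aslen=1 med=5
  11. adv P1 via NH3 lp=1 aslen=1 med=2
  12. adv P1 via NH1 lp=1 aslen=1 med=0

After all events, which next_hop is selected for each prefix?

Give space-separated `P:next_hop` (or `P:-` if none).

Op 1: best P0=- P1=- P2=NH0
Op 2: best P0=- P1=- P2=-
Op 3: best P0=- P1=NH3 P2=-
Op 4: best P0=- P1=NH3 P2=-
Op 5: best P0=- P1=NH3 P2=NH3
Op 6: best P0=- P1=NH1 P2=NH3
Op 7: best P0=- P1=NH1 P2=NH3
Op 8: best P0=NH1 P1=NH1 P2=NH3
Op 9: best P0=NH1 P1=NH1 P2=NH3
Op 10: best P0=NH1 P1=NH1 P2=NH3
Op 11: best P0=NH1 P1=NH1 P2=NH3
Op 12: best P0=NH1 P1=NH1 P2=NH3

Answer: P0:NH1 P1:NH1 P2:NH3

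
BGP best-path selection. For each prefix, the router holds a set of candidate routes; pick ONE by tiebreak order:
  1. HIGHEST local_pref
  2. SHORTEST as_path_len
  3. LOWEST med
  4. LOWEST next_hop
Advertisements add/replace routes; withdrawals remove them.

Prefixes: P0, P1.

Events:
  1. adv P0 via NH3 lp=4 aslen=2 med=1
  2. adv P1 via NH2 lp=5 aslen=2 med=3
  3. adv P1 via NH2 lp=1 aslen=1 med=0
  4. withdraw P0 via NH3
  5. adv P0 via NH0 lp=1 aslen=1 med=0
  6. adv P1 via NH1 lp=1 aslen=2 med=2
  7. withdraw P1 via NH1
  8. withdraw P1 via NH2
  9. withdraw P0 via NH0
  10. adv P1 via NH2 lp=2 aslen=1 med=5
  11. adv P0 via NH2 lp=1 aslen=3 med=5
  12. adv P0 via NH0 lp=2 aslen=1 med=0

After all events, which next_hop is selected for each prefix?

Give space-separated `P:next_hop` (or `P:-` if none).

Answer: P0:NH0 P1:NH2

Derivation:
Op 1: best P0=NH3 P1=-
Op 2: best P0=NH3 P1=NH2
Op 3: best P0=NH3 P1=NH2
Op 4: best P0=- P1=NH2
Op 5: best P0=NH0 P1=NH2
Op 6: best P0=NH0 P1=NH2
Op 7: best P0=NH0 P1=NH2
Op 8: best P0=NH0 P1=-
Op 9: best P0=- P1=-
Op 10: best P0=- P1=NH2
Op 11: best P0=NH2 P1=NH2
Op 12: best P0=NH0 P1=NH2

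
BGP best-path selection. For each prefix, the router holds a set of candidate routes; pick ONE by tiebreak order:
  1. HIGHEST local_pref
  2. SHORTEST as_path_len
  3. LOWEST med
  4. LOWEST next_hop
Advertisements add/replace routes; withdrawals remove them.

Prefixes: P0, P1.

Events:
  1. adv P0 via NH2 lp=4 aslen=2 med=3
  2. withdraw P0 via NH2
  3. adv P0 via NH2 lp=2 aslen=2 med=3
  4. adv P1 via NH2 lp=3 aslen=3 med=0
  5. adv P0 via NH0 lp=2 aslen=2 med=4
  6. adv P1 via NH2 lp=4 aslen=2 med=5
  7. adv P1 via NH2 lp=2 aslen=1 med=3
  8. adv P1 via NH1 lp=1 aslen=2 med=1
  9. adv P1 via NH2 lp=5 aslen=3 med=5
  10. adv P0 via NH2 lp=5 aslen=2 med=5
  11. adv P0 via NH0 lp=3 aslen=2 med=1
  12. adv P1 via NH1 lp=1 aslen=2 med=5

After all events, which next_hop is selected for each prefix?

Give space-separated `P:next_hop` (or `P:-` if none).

Answer: P0:NH2 P1:NH2

Derivation:
Op 1: best P0=NH2 P1=-
Op 2: best P0=- P1=-
Op 3: best P0=NH2 P1=-
Op 4: best P0=NH2 P1=NH2
Op 5: best P0=NH2 P1=NH2
Op 6: best P0=NH2 P1=NH2
Op 7: best P0=NH2 P1=NH2
Op 8: best P0=NH2 P1=NH2
Op 9: best P0=NH2 P1=NH2
Op 10: best P0=NH2 P1=NH2
Op 11: best P0=NH2 P1=NH2
Op 12: best P0=NH2 P1=NH2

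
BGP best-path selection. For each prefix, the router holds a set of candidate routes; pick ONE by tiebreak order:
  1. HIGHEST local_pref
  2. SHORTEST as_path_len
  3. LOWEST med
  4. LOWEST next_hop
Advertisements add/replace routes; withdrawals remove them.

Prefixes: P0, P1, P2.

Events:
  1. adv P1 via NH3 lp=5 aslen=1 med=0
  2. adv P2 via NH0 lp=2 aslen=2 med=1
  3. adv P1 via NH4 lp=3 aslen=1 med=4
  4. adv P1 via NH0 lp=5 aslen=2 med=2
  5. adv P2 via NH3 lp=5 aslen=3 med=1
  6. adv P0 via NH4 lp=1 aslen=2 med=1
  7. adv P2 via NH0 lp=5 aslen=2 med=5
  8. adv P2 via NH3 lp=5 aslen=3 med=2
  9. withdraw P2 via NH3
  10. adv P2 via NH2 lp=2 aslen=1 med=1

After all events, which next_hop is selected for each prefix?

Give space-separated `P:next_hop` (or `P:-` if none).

Answer: P0:NH4 P1:NH3 P2:NH0

Derivation:
Op 1: best P0=- P1=NH3 P2=-
Op 2: best P0=- P1=NH3 P2=NH0
Op 3: best P0=- P1=NH3 P2=NH0
Op 4: best P0=- P1=NH3 P2=NH0
Op 5: best P0=- P1=NH3 P2=NH3
Op 6: best P0=NH4 P1=NH3 P2=NH3
Op 7: best P0=NH4 P1=NH3 P2=NH0
Op 8: best P0=NH4 P1=NH3 P2=NH0
Op 9: best P0=NH4 P1=NH3 P2=NH0
Op 10: best P0=NH4 P1=NH3 P2=NH0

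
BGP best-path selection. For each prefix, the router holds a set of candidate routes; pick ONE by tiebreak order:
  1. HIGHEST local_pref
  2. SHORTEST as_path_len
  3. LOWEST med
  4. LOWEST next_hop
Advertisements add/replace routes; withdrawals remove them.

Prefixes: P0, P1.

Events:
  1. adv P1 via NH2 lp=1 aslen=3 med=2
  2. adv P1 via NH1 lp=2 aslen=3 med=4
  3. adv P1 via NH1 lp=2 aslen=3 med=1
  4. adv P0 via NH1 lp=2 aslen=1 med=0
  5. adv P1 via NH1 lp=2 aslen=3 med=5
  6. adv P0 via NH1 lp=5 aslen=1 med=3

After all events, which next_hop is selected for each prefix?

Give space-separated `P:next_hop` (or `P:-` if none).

Op 1: best P0=- P1=NH2
Op 2: best P0=- P1=NH1
Op 3: best P0=- P1=NH1
Op 4: best P0=NH1 P1=NH1
Op 5: best P0=NH1 P1=NH1
Op 6: best P0=NH1 P1=NH1

Answer: P0:NH1 P1:NH1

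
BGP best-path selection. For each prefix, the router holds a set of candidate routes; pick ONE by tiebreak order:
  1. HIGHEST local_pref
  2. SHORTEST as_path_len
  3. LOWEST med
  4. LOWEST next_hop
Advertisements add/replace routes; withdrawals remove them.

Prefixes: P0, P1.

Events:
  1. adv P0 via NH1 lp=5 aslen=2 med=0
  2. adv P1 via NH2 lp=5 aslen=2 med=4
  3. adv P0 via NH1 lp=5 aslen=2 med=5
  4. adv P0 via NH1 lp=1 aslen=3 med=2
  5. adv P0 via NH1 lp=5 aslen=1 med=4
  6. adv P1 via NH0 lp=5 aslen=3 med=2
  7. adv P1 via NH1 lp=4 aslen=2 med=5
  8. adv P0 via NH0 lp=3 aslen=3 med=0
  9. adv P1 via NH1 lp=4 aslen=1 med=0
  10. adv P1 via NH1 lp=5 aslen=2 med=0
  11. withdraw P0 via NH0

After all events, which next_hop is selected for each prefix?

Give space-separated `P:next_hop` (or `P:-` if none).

Answer: P0:NH1 P1:NH1

Derivation:
Op 1: best P0=NH1 P1=-
Op 2: best P0=NH1 P1=NH2
Op 3: best P0=NH1 P1=NH2
Op 4: best P0=NH1 P1=NH2
Op 5: best P0=NH1 P1=NH2
Op 6: best P0=NH1 P1=NH2
Op 7: best P0=NH1 P1=NH2
Op 8: best P0=NH1 P1=NH2
Op 9: best P0=NH1 P1=NH2
Op 10: best P0=NH1 P1=NH1
Op 11: best P0=NH1 P1=NH1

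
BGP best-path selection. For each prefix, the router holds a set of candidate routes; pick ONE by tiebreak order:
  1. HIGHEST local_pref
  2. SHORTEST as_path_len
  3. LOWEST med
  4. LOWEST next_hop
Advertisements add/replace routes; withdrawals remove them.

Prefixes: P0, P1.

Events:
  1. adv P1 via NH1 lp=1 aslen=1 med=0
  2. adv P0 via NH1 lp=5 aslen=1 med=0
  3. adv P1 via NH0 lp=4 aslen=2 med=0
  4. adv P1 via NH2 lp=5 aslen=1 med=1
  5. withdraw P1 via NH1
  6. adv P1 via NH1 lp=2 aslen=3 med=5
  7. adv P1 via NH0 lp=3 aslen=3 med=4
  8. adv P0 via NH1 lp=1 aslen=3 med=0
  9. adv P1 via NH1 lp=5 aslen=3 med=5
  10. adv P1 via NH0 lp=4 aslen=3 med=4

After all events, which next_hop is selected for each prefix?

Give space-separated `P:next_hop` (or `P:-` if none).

Op 1: best P0=- P1=NH1
Op 2: best P0=NH1 P1=NH1
Op 3: best P0=NH1 P1=NH0
Op 4: best P0=NH1 P1=NH2
Op 5: best P0=NH1 P1=NH2
Op 6: best P0=NH1 P1=NH2
Op 7: best P0=NH1 P1=NH2
Op 8: best P0=NH1 P1=NH2
Op 9: best P0=NH1 P1=NH2
Op 10: best P0=NH1 P1=NH2

Answer: P0:NH1 P1:NH2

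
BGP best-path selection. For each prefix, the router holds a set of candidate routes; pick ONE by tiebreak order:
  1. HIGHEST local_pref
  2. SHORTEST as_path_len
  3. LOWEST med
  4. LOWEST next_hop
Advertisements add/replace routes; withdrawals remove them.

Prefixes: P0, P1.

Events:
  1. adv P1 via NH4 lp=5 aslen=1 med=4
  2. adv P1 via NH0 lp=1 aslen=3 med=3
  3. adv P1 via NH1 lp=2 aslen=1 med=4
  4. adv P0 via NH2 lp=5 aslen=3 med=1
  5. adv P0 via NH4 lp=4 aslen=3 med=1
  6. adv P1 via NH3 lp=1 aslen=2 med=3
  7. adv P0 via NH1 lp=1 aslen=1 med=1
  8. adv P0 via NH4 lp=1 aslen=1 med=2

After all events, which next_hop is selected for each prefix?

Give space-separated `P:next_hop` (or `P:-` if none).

Op 1: best P0=- P1=NH4
Op 2: best P0=- P1=NH4
Op 3: best P0=- P1=NH4
Op 4: best P0=NH2 P1=NH4
Op 5: best P0=NH2 P1=NH4
Op 6: best P0=NH2 P1=NH4
Op 7: best P0=NH2 P1=NH4
Op 8: best P0=NH2 P1=NH4

Answer: P0:NH2 P1:NH4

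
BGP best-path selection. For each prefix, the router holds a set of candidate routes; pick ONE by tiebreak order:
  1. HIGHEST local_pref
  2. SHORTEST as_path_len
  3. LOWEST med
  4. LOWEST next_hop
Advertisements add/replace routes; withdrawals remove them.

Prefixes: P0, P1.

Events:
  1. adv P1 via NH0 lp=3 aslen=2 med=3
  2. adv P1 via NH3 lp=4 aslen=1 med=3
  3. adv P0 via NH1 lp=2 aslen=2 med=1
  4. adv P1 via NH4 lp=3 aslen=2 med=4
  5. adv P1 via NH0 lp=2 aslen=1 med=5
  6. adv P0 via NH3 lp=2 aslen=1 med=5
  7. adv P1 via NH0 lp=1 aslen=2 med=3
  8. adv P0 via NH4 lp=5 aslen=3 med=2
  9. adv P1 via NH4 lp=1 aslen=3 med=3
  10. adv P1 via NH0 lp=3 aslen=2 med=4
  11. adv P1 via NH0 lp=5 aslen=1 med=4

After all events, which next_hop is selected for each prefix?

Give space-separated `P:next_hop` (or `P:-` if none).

Answer: P0:NH4 P1:NH0

Derivation:
Op 1: best P0=- P1=NH0
Op 2: best P0=- P1=NH3
Op 3: best P0=NH1 P1=NH3
Op 4: best P0=NH1 P1=NH3
Op 5: best P0=NH1 P1=NH3
Op 6: best P0=NH3 P1=NH3
Op 7: best P0=NH3 P1=NH3
Op 8: best P0=NH4 P1=NH3
Op 9: best P0=NH4 P1=NH3
Op 10: best P0=NH4 P1=NH3
Op 11: best P0=NH4 P1=NH0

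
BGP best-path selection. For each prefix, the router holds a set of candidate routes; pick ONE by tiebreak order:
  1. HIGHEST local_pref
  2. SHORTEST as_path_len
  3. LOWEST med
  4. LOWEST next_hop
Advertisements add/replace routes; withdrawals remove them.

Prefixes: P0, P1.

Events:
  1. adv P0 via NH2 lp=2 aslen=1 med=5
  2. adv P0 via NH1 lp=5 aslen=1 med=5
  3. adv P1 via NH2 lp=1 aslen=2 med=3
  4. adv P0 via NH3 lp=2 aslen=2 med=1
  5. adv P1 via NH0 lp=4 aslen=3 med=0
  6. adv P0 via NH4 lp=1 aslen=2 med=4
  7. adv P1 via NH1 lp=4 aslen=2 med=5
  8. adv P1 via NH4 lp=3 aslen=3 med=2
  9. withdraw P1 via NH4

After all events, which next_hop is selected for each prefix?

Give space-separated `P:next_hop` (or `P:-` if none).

Op 1: best P0=NH2 P1=-
Op 2: best P0=NH1 P1=-
Op 3: best P0=NH1 P1=NH2
Op 4: best P0=NH1 P1=NH2
Op 5: best P0=NH1 P1=NH0
Op 6: best P0=NH1 P1=NH0
Op 7: best P0=NH1 P1=NH1
Op 8: best P0=NH1 P1=NH1
Op 9: best P0=NH1 P1=NH1

Answer: P0:NH1 P1:NH1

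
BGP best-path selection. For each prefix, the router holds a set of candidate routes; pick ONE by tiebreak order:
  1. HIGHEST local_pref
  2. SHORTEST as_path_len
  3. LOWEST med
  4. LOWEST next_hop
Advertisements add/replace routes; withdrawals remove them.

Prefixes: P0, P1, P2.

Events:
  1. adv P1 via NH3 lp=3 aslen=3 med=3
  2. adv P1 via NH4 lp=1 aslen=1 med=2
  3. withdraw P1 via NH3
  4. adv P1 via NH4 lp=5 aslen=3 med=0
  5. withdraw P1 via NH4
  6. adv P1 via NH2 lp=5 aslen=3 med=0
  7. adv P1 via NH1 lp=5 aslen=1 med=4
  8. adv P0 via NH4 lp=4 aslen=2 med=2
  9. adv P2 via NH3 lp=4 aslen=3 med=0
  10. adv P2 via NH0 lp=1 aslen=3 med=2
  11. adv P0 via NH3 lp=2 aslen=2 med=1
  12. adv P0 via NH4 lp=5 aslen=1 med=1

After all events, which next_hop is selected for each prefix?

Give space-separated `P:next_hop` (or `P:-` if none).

Op 1: best P0=- P1=NH3 P2=-
Op 2: best P0=- P1=NH3 P2=-
Op 3: best P0=- P1=NH4 P2=-
Op 4: best P0=- P1=NH4 P2=-
Op 5: best P0=- P1=- P2=-
Op 6: best P0=- P1=NH2 P2=-
Op 7: best P0=- P1=NH1 P2=-
Op 8: best P0=NH4 P1=NH1 P2=-
Op 9: best P0=NH4 P1=NH1 P2=NH3
Op 10: best P0=NH4 P1=NH1 P2=NH3
Op 11: best P0=NH4 P1=NH1 P2=NH3
Op 12: best P0=NH4 P1=NH1 P2=NH3

Answer: P0:NH4 P1:NH1 P2:NH3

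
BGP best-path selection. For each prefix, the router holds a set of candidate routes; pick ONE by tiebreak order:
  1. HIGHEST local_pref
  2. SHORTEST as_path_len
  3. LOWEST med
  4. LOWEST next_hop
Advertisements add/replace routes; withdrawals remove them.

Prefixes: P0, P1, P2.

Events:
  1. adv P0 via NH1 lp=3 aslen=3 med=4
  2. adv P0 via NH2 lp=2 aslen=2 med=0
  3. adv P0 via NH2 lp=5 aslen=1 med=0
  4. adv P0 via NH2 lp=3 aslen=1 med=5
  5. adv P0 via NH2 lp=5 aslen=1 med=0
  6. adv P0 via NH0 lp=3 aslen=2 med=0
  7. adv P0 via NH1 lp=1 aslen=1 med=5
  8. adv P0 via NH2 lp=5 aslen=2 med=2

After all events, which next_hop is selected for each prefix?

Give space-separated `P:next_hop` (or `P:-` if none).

Op 1: best P0=NH1 P1=- P2=-
Op 2: best P0=NH1 P1=- P2=-
Op 3: best P0=NH2 P1=- P2=-
Op 4: best P0=NH2 P1=- P2=-
Op 5: best P0=NH2 P1=- P2=-
Op 6: best P0=NH2 P1=- P2=-
Op 7: best P0=NH2 P1=- P2=-
Op 8: best P0=NH2 P1=- P2=-

Answer: P0:NH2 P1:- P2:-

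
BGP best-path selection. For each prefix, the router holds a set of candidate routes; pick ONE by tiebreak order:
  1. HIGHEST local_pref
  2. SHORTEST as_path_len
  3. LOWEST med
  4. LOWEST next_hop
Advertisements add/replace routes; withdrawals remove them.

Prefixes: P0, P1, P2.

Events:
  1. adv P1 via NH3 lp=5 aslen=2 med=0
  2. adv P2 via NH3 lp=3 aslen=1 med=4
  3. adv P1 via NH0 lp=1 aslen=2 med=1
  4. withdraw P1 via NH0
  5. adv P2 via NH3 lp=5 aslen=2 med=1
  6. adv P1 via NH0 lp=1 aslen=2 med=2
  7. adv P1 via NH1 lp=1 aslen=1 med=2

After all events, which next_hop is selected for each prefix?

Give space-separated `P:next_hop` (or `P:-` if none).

Op 1: best P0=- P1=NH3 P2=-
Op 2: best P0=- P1=NH3 P2=NH3
Op 3: best P0=- P1=NH3 P2=NH3
Op 4: best P0=- P1=NH3 P2=NH3
Op 5: best P0=- P1=NH3 P2=NH3
Op 6: best P0=- P1=NH3 P2=NH3
Op 7: best P0=- P1=NH3 P2=NH3

Answer: P0:- P1:NH3 P2:NH3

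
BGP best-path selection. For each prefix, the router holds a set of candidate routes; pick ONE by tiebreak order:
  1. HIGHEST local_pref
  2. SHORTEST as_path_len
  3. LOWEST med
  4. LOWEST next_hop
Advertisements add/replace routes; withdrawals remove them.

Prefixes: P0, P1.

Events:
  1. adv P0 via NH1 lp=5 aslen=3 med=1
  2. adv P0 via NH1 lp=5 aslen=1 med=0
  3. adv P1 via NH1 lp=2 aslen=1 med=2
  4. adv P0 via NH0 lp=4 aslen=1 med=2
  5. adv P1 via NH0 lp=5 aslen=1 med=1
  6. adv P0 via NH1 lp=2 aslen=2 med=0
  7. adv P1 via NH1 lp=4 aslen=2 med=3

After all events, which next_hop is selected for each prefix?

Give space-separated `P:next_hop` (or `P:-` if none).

Answer: P0:NH0 P1:NH0

Derivation:
Op 1: best P0=NH1 P1=-
Op 2: best P0=NH1 P1=-
Op 3: best P0=NH1 P1=NH1
Op 4: best P0=NH1 P1=NH1
Op 5: best P0=NH1 P1=NH0
Op 6: best P0=NH0 P1=NH0
Op 7: best P0=NH0 P1=NH0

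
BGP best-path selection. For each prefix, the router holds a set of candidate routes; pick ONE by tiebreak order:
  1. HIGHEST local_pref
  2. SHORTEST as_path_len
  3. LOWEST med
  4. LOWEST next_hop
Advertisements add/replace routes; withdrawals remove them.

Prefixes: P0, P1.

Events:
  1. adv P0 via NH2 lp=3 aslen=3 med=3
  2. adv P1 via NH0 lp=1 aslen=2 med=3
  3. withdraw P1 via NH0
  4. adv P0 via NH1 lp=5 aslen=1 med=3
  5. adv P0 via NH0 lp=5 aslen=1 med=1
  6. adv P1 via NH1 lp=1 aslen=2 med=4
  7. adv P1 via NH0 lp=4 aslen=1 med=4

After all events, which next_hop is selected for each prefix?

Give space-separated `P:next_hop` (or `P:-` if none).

Answer: P0:NH0 P1:NH0

Derivation:
Op 1: best P0=NH2 P1=-
Op 2: best P0=NH2 P1=NH0
Op 3: best P0=NH2 P1=-
Op 4: best P0=NH1 P1=-
Op 5: best P0=NH0 P1=-
Op 6: best P0=NH0 P1=NH1
Op 7: best P0=NH0 P1=NH0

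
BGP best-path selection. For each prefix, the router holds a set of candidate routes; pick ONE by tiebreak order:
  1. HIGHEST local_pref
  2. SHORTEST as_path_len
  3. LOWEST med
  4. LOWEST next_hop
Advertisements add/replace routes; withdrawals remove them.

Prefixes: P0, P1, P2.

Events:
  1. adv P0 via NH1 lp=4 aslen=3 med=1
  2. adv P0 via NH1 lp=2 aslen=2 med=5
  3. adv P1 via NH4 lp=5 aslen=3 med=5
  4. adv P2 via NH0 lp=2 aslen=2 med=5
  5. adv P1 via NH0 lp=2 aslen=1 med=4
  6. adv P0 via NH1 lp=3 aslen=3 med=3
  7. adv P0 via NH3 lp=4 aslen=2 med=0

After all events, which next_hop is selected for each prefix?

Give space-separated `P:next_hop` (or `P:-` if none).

Answer: P0:NH3 P1:NH4 P2:NH0

Derivation:
Op 1: best P0=NH1 P1=- P2=-
Op 2: best P0=NH1 P1=- P2=-
Op 3: best P0=NH1 P1=NH4 P2=-
Op 4: best P0=NH1 P1=NH4 P2=NH0
Op 5: best P0=NH1 P1=NH4 P2=NH0
Op 6: best P0=NH1 P1=NH4 P2=NH0
Op 7: best P0=NH3 P1=NH4 P2=NH0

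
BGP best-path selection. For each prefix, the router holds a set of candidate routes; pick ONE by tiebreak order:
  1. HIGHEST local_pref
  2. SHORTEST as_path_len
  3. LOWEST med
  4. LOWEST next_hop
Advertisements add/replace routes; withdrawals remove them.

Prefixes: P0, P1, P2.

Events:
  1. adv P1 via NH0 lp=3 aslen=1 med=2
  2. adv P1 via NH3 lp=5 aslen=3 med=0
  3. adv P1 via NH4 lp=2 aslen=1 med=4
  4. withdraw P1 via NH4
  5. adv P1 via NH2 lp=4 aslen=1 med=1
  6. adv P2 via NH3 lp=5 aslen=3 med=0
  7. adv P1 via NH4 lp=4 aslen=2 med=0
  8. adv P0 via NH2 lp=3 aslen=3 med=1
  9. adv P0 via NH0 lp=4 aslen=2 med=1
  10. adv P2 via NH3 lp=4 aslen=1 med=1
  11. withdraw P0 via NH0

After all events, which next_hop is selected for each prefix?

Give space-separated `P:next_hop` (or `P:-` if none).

Op 1: best P0=- P1=NH0 P2=-
Op 2: best P0=- P1=NH3 P2=-
Op 3: best P0=- P1=NH3 P2=-
Op 4: best P0=- P1=NH3 P2=-
Op 5: best P0=- P1=NH3 P2=-
Op 6: best P0=- P1=NH3 P2=NH3
Op 7: best P0=- P1=NH3 P2=NH3
Op 8: best P0=NH2 P1=NH3 P2=NH3
Op 9: best P0=NH0 P1=NH3 P2=NH3
Op 10: best P0=NH0 P1=NH3 P2=NH3
Op 11: best P0=NH2 P1=NH3 P2=NH3

Answer: P0:NH2 P1:NH3 P2:NH3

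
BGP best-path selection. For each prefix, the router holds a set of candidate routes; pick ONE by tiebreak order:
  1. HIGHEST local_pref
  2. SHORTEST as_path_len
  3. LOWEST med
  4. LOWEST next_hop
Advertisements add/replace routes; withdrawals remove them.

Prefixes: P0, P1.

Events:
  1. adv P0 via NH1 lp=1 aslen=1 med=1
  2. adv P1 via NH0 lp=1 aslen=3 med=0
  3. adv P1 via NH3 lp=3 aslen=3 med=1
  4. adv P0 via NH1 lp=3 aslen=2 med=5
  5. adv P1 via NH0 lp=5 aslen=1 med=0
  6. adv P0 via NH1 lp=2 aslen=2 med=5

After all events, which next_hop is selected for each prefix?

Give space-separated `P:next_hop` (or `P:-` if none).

Op 1: best P0=NH1 P1=-
Op 2: best P0=NH1 P1=NH0
Op 3: best P0=NH1 P1=NH3
Op 4: best P0=NH1 P1=NH3
Op 5: best P0=NH1 P1=NH0
Op 6: best P0=NH1 P1=NH0

Answer: P0:NH1 P1:NH0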